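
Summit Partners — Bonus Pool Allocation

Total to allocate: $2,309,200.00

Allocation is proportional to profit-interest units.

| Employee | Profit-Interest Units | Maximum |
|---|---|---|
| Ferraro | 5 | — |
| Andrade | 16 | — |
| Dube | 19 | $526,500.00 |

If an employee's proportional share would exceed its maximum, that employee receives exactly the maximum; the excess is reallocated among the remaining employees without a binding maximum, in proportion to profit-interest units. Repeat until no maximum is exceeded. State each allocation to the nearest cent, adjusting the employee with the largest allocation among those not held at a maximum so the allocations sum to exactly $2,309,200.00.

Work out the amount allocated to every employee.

Total profit-interest units = 40.
Unconstrained shares: Ferraro 288,650.0000; Andrade 923,680.0000; Dube 1,096,870.0000.
Cap binds for Dube ($526,500.00); remaining pool $1,782,700.00 reallocated over remaining profit-interest units 21.
Redistributed shares: Ferraro 424,452.3810 → $424,452.38; Andrade 1,358,247.6190 → $1,358,247.62.

Ferraro: $424,452.38; Andrade: $1,358,247.62; Dube: $526,500.00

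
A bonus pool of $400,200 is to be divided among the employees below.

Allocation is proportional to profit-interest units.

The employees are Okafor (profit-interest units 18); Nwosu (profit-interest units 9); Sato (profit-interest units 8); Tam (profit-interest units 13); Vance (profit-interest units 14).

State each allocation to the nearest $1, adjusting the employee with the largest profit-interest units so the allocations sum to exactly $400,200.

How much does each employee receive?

Total profit-interest units = 62.
Proportional shares: Okafor 18/62 × $400,200 = 116,187.10; Nwosu 9/62 × $400,200 = 58,093.55; Sato 8/62 × $400,200 = 51,638.71; Tam 13/62 × $400,200 = 83,912.90; Vance 14/62 × $400,200 = 90,367.74.
At nearest $1: Okafor $116,187; Nwosu $58,094; Sato $51,639; Tam $83,913; Vance $90,368. Sum = $400,201.
Difference $400,200 − $400,201 = −$1 applied to largest profit-interest units (Okafor): Okafor becomes $116,186.

Okafor: $116,186 | Nwosu: $58,094 | Sato: $51,639 | Tam: $83,913 | Vance: $90,368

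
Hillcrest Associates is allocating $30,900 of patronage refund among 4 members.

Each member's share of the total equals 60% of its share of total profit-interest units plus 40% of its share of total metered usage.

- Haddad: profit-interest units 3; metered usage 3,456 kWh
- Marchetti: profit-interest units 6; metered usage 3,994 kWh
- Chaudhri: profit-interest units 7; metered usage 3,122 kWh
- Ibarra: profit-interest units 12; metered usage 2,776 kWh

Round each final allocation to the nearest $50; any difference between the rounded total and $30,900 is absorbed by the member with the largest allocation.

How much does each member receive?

Profit-interest units total 28; metered usage total 13,348.
Blended shares (60% profit-interest units + 40% metered usage): Haddad 0.1679; Marchetti 0.2483; Chaudhri 0.2436; Ibarra 0.3403.
Raw shares: Haddad 5,186.62; Marchetti 7,671.23; Chaudhri 7,525.91; Ibarra 10,516.24.
After rounding ($50): Haddad $5,200; Marchetti $7,650; Chaudhri $7,550; Ibarra $10,500. Sum = $30,900.
Sum already equals the total — no adjustment.

Haddad: $5,200; Marchetti: $7,650; Chaudhri: $7,550; Ibarra: $10,500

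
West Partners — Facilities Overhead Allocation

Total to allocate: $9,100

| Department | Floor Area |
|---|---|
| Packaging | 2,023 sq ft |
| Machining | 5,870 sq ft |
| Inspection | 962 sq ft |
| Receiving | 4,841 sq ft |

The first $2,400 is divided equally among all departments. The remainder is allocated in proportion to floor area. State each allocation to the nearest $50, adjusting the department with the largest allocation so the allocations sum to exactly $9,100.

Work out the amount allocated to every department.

$2,400 shared equally gives $600 per department.
Remainder $6,700 by floor area (total 13,696): Packaging 989.64 → $1,000; Machining 2,871.57 → $2,850; Inspection 470.60 → $450; Receiving 2,368.19 → $2,350.
Rounding difference +$50 on remainder applied to Machining.
Totals: Packaging $600 + $1,000 = $1,600; Machining $600 + $2,900 = $3,500; Inspection $600 + $450 = $1,050; Receiving $600 + $2,350 = $2,950.

Packaging: $1,600 · Machining: $3,500 · Inspection: $1,050 · Receiving: $2,950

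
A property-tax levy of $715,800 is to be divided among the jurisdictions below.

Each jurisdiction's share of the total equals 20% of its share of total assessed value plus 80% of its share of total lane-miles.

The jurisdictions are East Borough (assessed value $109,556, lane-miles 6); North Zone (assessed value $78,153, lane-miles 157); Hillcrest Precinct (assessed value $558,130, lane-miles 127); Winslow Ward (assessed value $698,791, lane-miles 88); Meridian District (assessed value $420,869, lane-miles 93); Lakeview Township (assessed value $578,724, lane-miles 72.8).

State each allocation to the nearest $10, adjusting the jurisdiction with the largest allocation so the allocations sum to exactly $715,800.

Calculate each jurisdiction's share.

East Borough: $12,730 · North Zone: $169,900 · Hillcrest Precinct: $166,430 · Winslow Ward: $133,600 · Meridian District: $122,580 · Lakeview Township: $110,560

Totals — assessed value 2,444,223, lane-miles 543.8.
Blended shares (20% assessed value + 80% lane-miles): East Borough 0.0178; North Zone 0.2374; Hillcrest Precinct 0.2325; Winslow Ward 0.1866; Meridian District 0.1713; Lakeview Township 0.1545.
Raw shares: East Borough 12,734.98; North Zone 169,903.85; Hillcrest Precinct 166,425.44; Winslow Ward 133,595.73; Meridian District 122,582.80; Lakeview Township 110,557.19.
Rounded to nearest $10: East Borough $12,730; North Zone $169,900; Hillcrest Precinct $166,430; Winslow Ward $133,600; Meridian District $122,580; Lakeview Township $110,560. Sum = $715,800.
No rounding difference to absorb.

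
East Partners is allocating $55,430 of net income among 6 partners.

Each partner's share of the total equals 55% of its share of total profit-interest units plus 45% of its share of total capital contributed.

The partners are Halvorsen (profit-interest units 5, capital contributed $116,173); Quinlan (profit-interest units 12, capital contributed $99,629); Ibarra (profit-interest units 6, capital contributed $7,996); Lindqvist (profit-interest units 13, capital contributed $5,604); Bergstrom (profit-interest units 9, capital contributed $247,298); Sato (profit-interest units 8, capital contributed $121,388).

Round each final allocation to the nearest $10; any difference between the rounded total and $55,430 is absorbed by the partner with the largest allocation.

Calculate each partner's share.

Totals — profit-interest units 53, capital contributed 598,088.
Composite weights (55% profit-interest units + 45% capital contributed): Halvorsen 0.1393; Quinlan 0.1995; Ibarra 0.0683; Lindqvist 0.1391; Bergstrom 0.2795; Sato 0.1744.
Raw shares: Halvorsen 7,721.13; Quinlan 11,057.67; Ibarra 3,784.78; Lindqvist 7,711.54; Bergstrom 15,490.62; Sato 9,664.27.
Rounded to nearest $10: Halvorsen $7,720; Quinlan $11,060; Ibarra $3,780; Lindqvist $7,710; Bergstrom $15,490; Sato $9,660. Sum = $55,420.
Difference $55,430 − $55,420 = +$10 applied to largest allocation (Bergstrom): Bergstrom becomes $15,500.

Halvorsen: $7,720 · Quinlan: $11,060 · Ibarra: $3,780 · Lindqvist: $7,710 · Bergstrom: $15,500 · Sato: $9,660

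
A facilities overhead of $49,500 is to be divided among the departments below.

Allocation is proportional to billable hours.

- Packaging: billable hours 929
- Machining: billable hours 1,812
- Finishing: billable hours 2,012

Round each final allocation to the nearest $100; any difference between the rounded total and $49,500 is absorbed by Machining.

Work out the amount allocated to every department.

Packaging: $9,700 · Machining: $18,800 · Finishing: $21,000

Total billable hours = 4,753.
Proportional shares: Packaging 929/4,753 × $49,500 = 9,675.05; Machining 1,812/4,753 × $49,500 = 18,871.03; Finishing 2,012/4,753 × $49,500 = 20,953.92.
Rounded to nearest $100: Packaging $9,700; Machining $18,900; Finishing $21,000. Sum = $49,600.
Difference $49,500 − $49,600 = −$100 applied to Machining: Machining becomes $18,800.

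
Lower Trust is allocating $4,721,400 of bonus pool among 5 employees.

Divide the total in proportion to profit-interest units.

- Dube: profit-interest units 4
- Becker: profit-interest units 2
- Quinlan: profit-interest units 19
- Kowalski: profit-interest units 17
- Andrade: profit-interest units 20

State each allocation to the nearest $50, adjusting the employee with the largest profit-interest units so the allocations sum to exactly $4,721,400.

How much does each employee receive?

Profit-interest units total: 62.
Raw shares: Dube 4/62 × $4,721,400 = 304,606.45; Becker 2/62 × $4,721,400 = 152,303.23; Quinlan 19/62 × $4,721,400 = 1,446,880.65; Kowalski 17/62 × $4,721,400 = 1,294,577.42; Andrade 20/62 × $4,721,400 = 1,523,032.26.
After rounding ($50): Dube $304,600; Becker $152,300; Quinlan $1,446,900; Kowalski $1,294,600; Andrade $1,523,050. Sum = $4,721,450.
Difference $4,721,400 − $4,721,450 = −$50 applied to largest profit-interest units (Andrade): Andrade becomes $1,523,000.

Dube: $304,600 | Becker: $152,300 | Quinlan: $1,446,900 | Kowalski: $1,294,600 | Andrade: $1,523,000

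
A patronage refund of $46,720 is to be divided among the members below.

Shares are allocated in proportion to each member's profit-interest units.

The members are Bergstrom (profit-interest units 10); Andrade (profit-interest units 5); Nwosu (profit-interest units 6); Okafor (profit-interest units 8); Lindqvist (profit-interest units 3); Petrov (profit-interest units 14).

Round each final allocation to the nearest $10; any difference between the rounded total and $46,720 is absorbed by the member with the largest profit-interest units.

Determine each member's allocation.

Profit-interest units total: 46.
Unrounded shares: Bergstrom 10/46 × $46,720 = 10,156.52; Andrade 5/46 × $46,720 = 5,078.26; Nwosu 6/46 × $46,720 = 6,093.91; Okafor 8/46 × $46,720 = 8,125.22; Lindqvist 3/46 × $46,720 = 3,046.96; Petrov 14/46 × $46,720 = 14,219.13.
Rounded to nearest $10: Bergstrom $10,160; Andrade $5,080; Nwosu $6,090; Okafor $8,130; Lindqvist $3,050; Petrov $14,220. Sum = $46,730.
Difference $46,720 − $46,730 = −$10 applied to largest profit-interest units (Petrov): Petrov becomes $14,210.

Bergstrom: $10,160; Andrade: $5,080; Nwosu: $6,090; Okafor: $8,130; Lindqvist: $3,050; Petrov: $14,210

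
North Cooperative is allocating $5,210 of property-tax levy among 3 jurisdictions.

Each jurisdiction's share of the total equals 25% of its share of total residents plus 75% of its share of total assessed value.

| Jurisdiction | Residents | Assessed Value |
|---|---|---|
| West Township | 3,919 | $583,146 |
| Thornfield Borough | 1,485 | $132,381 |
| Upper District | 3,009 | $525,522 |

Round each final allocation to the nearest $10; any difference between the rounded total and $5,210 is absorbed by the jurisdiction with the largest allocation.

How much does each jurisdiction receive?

West Township: $2,440; Thornfield Borough: $650; Upper District: $2,120

Totals — residents 8,413, assessed value 1,241,049.
Composite weights (25% residents + 75% assessed value): West Township 0.4689; Thornfield Borough 0.1241; Upper District 0.4070.
Proportional shares: West Township 2,442.80; Thornfield Borough 646.72; Upper District 2,120.48.
After rounding ($10): West Township $2,440; Thornfield Borough $650; Upper District $2,120. Sum = $5,210.
Sum already equals the total — no adjustment.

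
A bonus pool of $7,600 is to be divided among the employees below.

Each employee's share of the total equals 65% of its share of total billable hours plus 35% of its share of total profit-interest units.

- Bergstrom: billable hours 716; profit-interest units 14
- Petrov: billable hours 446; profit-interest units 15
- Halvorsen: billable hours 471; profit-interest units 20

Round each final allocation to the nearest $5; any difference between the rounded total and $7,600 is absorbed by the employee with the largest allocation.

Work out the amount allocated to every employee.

Bergstrom: $2,925; Petrov: $2,165; Halvorsen: $2,510

Billable hours total 1,633; profit-interest units total 49.
Combined weights (65% billable hours + 35% profit-interest units): Bergstrom 0.3850; Petrov 0.2847; Halvorsen 0.3303.
Raw shares: Bergstrom 2,925.98; Petrov 2,163.48; Halvorsen 2,510.54.
Rounded to nearest $5: Bergstrom $2,925; Petrov $2,165; Halvorsen $2,510. Sum = $7,600.
Sum already equals the total — no adjustment.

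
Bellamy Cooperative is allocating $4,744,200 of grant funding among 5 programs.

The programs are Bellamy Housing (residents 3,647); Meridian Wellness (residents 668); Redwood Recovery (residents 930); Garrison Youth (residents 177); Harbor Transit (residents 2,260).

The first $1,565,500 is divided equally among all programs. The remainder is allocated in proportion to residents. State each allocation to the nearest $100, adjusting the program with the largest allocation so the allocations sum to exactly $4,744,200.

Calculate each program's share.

First tranche $1,565,500 split equally: $313,100 each.
Remainder $3,178,700 by residents (total 7,682): Bellamy Housing 1,509,075.62 → $1,509,100; Meridian Wellness 276,408.70 → $276,400; Redwood Recovery 384,820.49 → $384,800; Garrison Youth 73,240.03 → $73,200; Harbor Transit 935,155.17 → $935,200.
Totals: Bellamy Housing $313,100 + $1,509,100 = $1,822,200; Meridian Wellness $313,100 + $276,400 = $589,500; Redwood Recovery $313,100 + $384,800 = $697,900; Garrison Youth $313,100 + $73,200 = $386,300; Harbor Transit $313,100 + $935,200 = $1,248,300.

Bellamy Housing: $1,822,200 | Meridian Wellness: $589,500 | Redwood Recovery: $697,900 | Garrison Youth: $386,300 | Harbor Transit: $1,248,300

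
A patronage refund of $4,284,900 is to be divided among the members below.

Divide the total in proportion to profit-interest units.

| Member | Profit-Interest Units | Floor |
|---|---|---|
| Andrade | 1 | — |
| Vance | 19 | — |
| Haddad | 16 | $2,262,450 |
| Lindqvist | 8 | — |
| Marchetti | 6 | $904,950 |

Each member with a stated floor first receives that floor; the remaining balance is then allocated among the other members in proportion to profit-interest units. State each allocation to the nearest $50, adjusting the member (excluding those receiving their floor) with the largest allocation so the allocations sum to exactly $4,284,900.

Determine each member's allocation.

Minimums first: Haddad $2,262,450; Marchetti $904,950. Balance $1,117,500.
Balance split over remaining profit-interest units 28: Andrade 39,910.71 → $39,900; Vance 758,303.57 → $758,300; Lindqvist 319,285.71 → $319,300.

Andrade: $39,900 | Vance: $758,300 | Haddad: $2,262,450 | Lindqvist: $319,300 | Marchetti: $904,950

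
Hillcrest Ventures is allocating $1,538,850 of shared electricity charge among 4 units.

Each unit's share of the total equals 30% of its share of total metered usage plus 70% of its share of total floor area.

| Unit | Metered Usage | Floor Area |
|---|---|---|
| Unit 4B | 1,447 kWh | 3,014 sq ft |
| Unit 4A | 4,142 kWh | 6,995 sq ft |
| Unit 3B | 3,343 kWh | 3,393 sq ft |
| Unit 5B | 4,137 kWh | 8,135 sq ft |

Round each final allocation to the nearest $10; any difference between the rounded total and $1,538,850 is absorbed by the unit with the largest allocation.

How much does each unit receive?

Totals — metered usage 13,069, floor area 21,537.
Composite weights (30% metered usage + 70% floor area): Unit 4B 0.1312; Unit 4A 0.3224; Unit 3B 0.1870; Unit 5B 0.3594.
Proportional shares: Unit 4B 201,862.73; Unit 4A 496,175.85; Unit 3B 287,793.93; Unit 5B 553,017.49.
Rounded to nearest $10: Unit 4B $201,860; Unit 4A $496,180; Unit 3B $287,790; Unit 5B $553,020. Sum = $1,538,850.
Sum already equals the total — no adjustment.

Unit 4B: $201,860 | Unit 4A: $496,180 | Unit 3B: $287,790 | Unit 5B: $553,020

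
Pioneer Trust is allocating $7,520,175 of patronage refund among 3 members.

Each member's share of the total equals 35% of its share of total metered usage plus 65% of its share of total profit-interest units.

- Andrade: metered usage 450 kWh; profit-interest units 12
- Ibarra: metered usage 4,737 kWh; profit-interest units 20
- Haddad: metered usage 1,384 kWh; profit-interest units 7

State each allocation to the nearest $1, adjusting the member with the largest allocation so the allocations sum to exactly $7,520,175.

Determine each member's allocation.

Andrade: $1,684,286; Ibarra: $4,404,164; Haddad: $1,431,725

Totals — metered usage 6,571, profit-interest units 39.
Combined weights (35% metered usage + 65% profit-interest units): Andrade 0.2240; Ibarra 0.5856; Haddad 0.1904.
Unrounded shares: Andrade 1,684,285.73; Ibarra 4,404,164.38; Haddad 1,431,724.89.
After rounding ($1): Andrade $1,684,286; Ibarra $4,404,164; Haddad $1,431,725. Sum = $7,520,175.
Rounded total matches; no reconciliation needed.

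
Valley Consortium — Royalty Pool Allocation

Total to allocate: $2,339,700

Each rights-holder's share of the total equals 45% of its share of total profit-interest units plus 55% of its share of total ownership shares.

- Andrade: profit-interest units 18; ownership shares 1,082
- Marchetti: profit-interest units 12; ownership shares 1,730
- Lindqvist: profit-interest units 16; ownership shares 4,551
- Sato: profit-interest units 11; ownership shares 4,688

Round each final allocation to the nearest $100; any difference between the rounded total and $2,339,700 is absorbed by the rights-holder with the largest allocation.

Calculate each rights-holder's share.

Totals — profit-interest units 57, ownership shares 12,051.
Blended shares (45% profit-interest units + 55% ownership shares): Andrade 0.1915; Marchetti 0.1737; Lindqvist 0.3340; Sato 0.3008.
Unrounded shares: Andrade 448,022.27; Marchetti 406,389.38; Lindqvist 781,507.87; Sato 703,780.48.
Rounded to nearest $100: Andrade $448,000; Marchetti $406,400; Lindqvist $781,500; Sato $703,800. Sum = $2,339,700.
No rounding difference to absorb.

Andrade: $448,000 · Marchetti: $406,400 · Lindqvist: $781,500 · Sato: $703,800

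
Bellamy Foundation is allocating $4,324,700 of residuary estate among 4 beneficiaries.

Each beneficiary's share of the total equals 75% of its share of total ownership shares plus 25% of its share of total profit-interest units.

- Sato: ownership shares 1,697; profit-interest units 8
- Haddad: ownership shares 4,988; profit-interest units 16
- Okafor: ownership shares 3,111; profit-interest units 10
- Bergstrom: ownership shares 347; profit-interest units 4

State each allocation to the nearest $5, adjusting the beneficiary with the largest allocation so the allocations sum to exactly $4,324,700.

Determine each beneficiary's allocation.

Totals — ownership shares 10,143, profit-interest units 38.
Composite weights (75% ownership shares + 25% profit-interest units): Sato 0.1781; Haddad 0.4741; Okafor 0.2958; Bergstrom 0.0520.
Pro-rata amounts: Sato 770,281.86; Haddad 2,050,292.48; Okafor 1,279,354.23; Bergstrom 224,771.43.
Rounded to nearest $5: Sato $770,280; Haddad $2,050,290; Okafor $1,279,355; Bergstrom $224,770. Sum = $4,324,695.
Difference $4,324,700 − $4,324,695 = +$5 applied to largest allocation (Haddad): Haddad becomes $2,050,295.

Sato: $770,280; Haddad: $2,050,295; Okafor: $1,279,355; Bergstrom: $224,770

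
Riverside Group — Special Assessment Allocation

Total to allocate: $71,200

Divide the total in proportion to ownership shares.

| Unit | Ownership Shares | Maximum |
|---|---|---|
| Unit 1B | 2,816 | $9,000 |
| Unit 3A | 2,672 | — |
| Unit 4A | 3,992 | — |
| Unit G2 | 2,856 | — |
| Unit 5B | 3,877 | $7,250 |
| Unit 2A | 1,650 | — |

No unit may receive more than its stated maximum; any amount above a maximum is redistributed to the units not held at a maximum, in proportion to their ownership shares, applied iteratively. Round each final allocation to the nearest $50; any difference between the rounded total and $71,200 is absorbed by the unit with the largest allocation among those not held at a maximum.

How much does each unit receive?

Unit 1B: $9,000; Unit 3A: $13,150; Unit 4A: $19,650; Unit G2: $14,050; Unit 5B: $7,250; Unit 2A: $8,100

Ownership shares total: 17,863.
Pro-rata shares before constraints: Unit 1B 11,224.27; Unit 3A 10,650.31; Unit 4A 15,911.68; Unit G2 11,383.71; Unit 5B 15,453.31; Unit 2A 6,576.72.
Held at cap: Unit 1B ($9,000), Unit 5B ($7,250); remaining pool $54,950 reallocated over remaining ownership shares 11,170.
Shares after redistribution: Unit 3A 13,144.71 → $13,150; Unit 4A 19,638.35 → $19,650; Unit G2 14,049.88 → $14,050; Unit 2A 8,117.05 → $8,100.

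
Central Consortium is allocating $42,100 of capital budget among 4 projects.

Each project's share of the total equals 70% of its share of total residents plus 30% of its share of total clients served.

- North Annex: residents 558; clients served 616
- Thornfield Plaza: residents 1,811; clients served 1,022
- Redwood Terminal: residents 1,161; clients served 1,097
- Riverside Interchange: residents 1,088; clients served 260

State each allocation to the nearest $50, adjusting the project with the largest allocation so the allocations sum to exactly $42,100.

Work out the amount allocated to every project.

North Annex: $6,150; Thornfield Plaza: $15,850; Redwood Terminal: $12,050; Riverside Interchange: $8,050

Residents total 4,618; clients served total 2,995.
Combined weights (70% residents + 30% clients served): North Annex 0.1463; Thornfield Plaza 0.3769; Redwood Terminal 0.2859; Riverside Interchange 0.1910.
Pro-rata amounts: North Annex 6,158.59; Thornfield Plaza 15,866.79; Redwood Terminal 12,035.06; Riverside Interchange 8,039.55.
After rounding ($50): North Annex $6,150; Thornfield Plaza $15,850; Redwood Terminal $12,050; Riverside Interchange $8,050. Sum = $42,100.
Rounded total matches; no reconciliation needed.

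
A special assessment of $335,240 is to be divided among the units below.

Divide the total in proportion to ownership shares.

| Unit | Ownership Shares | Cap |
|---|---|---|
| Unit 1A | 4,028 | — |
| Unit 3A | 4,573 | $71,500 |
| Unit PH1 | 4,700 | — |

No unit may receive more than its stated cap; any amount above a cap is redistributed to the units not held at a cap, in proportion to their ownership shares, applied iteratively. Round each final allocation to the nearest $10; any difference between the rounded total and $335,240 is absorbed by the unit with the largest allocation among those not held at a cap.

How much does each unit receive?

Unit 1A: $121,720 | Unit 3A: $71,500 | Unit PH1: $142,020

Total ownership shares = 13,301.
Proportional shares (ignoring caps): Unit 1A 101,522.20; Unit 3A 115,258.44; Unit PH1 118,459.36.
Cap binds for Unit 3A ($71,500); residual $263,740 reallocated over remaining ownership shares 8,728.
Redistributed shares: Unit 1A 121,716.86 → $121,720; Unit PH1 142,023.14 → $142,020.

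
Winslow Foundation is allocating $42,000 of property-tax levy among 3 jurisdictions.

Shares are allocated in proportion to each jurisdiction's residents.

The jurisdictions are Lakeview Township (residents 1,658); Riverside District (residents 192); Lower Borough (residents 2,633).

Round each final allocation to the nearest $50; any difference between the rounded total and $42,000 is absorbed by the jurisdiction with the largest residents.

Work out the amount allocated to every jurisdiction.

Lakeview Township: $15,550; Riverside District: $1,800; Lower Borough: $24,650

Residents total: 1,658 + 192 + 2,633 = 4,483.
Unrounded shares: Lakeview Township 15,533.35; Riverside District 1,798.80; Lower Borough 24,667.86.
Rounded to nearest $50: Lakeview Township $15,550; Riverside District $1,800; Lower Borough $24,650. Sum = $42,000.
Sum already equals the total — no adjustment.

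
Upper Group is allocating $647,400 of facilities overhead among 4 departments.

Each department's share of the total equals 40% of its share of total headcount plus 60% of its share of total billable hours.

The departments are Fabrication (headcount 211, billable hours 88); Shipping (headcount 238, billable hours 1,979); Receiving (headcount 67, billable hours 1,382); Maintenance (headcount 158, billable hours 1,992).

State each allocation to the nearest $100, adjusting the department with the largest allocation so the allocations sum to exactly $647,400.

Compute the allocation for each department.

Fabrication: $87,400 | Shipping: $232,700 | Receiving: $124,400 | Maintenance: $202,900

Totals — headcount 674, billable hours 5,441.
Combined weights (40% headcount + 60% billable hours): Fabrication 0.1349; Shipping 0.3595; Receiving 0.1922; Maintenance 0.3134.
Unrounded shares: Fabrication 87,351.51; Shipping 232,726.21; Receiving 124,405.08; Maintenance 202,917.20.
After rounding ($100): Fabrication $87,400; Shipping $232,700; Receiving $124,400; Maintenance $202,900. Sum = $647,400.
No rounding difference to absorb.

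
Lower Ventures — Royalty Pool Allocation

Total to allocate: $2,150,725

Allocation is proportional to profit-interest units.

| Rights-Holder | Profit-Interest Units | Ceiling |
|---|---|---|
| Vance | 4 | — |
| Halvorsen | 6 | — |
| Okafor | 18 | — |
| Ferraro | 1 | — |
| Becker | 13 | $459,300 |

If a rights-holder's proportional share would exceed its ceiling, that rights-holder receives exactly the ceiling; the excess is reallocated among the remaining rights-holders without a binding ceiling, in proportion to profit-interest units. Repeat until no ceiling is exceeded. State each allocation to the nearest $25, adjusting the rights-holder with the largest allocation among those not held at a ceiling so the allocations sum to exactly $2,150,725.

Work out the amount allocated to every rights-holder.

Vance: $233,300 | Halvorsen: $349,950 | Okafor: $1,049,850 | Ferraro: $58,325 | Becker: $459,300

Sum of profit-interest units: 42.
Unconstrained shares: Vance 204,830.95; Halvorsen 307,246.43; Okafor 921,739.29; Ferraro 51,207.74; Becker 665,700.60.
Cap binds for Becker ($459,300); balance $1,691,425 reallocated over remaining profit-interest units 29.
Remaining shares: Vance 233,300.00 → $233,300; Halvorsen 349,950.00 → $349,950; Okafor 1,049,850.00 → $1,049,850; Ferraro 58,325.00 → $58,325.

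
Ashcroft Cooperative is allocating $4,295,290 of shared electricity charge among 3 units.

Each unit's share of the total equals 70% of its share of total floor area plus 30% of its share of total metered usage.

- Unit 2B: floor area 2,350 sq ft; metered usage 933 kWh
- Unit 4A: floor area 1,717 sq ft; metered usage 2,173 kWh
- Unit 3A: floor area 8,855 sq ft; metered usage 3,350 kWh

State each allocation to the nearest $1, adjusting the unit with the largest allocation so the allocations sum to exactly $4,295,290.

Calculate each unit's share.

Floor area total 12,922; metered usage total 6,456.
Combined weights (70% floor area + 30% metered usage): Unit 2B 0.1707; Unit 4A 0.1940; Unit 3A 0.6354.
Proportional shares: Unit 2B 733,022.57; Unit 4A 833,233.66; Unit 3A 2,729,033.77.
Rounded to nearest $1: Unit 2B $733,023; Unit 4A $833,234; Unit 3A $2,729,034. Sum = $4,295,291.
Difference $4,295,290 − $4,295,291 = −$1 applied to largest allocation (Unit 3A): Unit 3A becomes $2,729,033.

Unit 2B: $733,023 | Unit 4A: $833,234 | Unit 3A: $2,729,033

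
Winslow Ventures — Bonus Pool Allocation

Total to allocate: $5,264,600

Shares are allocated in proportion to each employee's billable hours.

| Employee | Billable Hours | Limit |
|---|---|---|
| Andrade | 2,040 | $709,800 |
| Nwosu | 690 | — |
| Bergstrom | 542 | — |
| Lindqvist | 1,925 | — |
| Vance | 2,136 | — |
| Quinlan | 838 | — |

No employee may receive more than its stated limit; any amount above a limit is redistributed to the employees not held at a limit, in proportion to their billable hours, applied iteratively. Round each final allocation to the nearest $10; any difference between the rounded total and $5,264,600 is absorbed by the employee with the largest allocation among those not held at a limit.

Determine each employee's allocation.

Andrade: $709,800; Nwosu: $512,610; Bergstrom: $402,660; Lindqvist: $1,430,110; Vance: $1,586,860; Quinlan: $622,560

Sum of billable hours: 8,171.
Unconstrained shares: Andrade 1,314,378.17; Nwosu 444,569.09; Bergstrom 349,212.24; Lindqvist 1,240,283.32; Vance 1,376,231.26; Quinlan 539,925.93.
Capped: Andrade ($709,800); remaining pool $4,554,800 reallocated over remaining billable hours 6,131.
Shares after redistribution: Nwosu 512,610.01 → $512,610; Bergstrom 402,658.88 → $402,660; Lindqvist 1,430,107.65 → $1,430,110; Vance 1,586,862.31 → $1,586,860; Quinlan 622,561.15 → $622,560.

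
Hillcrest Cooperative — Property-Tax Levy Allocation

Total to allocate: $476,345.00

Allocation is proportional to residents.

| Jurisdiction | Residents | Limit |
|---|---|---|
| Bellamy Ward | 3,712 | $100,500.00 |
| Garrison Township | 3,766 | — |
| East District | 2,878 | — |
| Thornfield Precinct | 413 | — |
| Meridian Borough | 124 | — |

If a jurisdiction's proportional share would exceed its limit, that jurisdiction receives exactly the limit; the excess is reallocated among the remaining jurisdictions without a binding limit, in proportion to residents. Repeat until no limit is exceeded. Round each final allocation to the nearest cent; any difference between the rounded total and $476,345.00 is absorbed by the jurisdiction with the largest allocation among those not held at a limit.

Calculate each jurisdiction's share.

Bellamy Ward: $100,500.00 | Garrison Township: $197,107.96 | East District: $150,631.10 | Thornfield Precinct: $21,615.93 | Meridian Borough: $6,490.01

Total residents = 10,893.
Proportional shares (ignoring caps): Bellamy Ward 162,323.7529; Garrison Township 164,685.1437; East District 125,853.3838; Thornfield Precinct 18,060.2667; Meridian Borough 5,422.4530.
Capped: Bellamy Ward ($100,500.00); residual $375,845.00 reallocated over remaining residents 7,181.
Remaining shares: Garrison Township 197,107.9613 → $197,107.96; East District 150,631.0973 → $150,631.10; Thornfield Precinct 21,615.9288 → $21,615.93; Meridian Borough 6,490.0125 → $6,490.01.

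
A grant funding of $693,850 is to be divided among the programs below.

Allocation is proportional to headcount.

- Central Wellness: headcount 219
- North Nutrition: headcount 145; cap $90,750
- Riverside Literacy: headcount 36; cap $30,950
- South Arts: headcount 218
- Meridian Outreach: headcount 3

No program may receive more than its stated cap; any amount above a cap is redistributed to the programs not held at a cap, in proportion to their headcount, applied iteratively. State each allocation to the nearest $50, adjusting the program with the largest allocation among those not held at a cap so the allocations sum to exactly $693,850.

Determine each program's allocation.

Combined headcount = 621.
Pro-rata shares before constraints: Central Wellness 244,691.06; North Nutrition 162,010.06; Riverside Literacy 40,223.19; South Arts 243,573.75; Meridian Outreach 3,351.93.
Cap binds for North Nutrition ($90,750), Riverside Literacy ($30,950); balance $572,150 reallocated over remaining headcount 440.
Redistributed shares: Central Wellness 284,774.66 → $284,750; South Arts 283,474.32 → $283,450; Meridian Outreach 3,901.02 → $3,900.
Rounding difference +$50 applied to Central Wellness → $284,800.

Central Wellness: $284,800 · North Nutrition: $90,750 · Riverside Literacy: $30,950 · South Arts: $283,450 · Meridian Outreach: $3,900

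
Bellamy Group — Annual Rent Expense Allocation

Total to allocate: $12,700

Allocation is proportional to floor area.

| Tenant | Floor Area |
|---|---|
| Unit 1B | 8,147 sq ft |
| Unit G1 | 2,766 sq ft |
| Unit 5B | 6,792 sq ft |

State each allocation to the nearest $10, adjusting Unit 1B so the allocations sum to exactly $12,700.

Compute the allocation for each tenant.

Unit 1B: $5,850 | Unit G1: $1,980 | Unit 5B: $4,870

Total floor area = 17,705.
Pro-rata amounts: Unit 1B 8,147/17,705 × $12,700 = 5,843.94; Unit G1 2,766/17,705 × $12,700 = 1,984.08; Unit 5B 6,792/17,705 × $12,700 = 4,871.98.
At nearest $10: Unit 1B $5,840; Unit G1 $1,980; Unit 5B $4,870. Sum = $12,690.
Difference $12,700 − $12,690 = +$10 applied to Unit 1B: Unit 1B becomes $5,850.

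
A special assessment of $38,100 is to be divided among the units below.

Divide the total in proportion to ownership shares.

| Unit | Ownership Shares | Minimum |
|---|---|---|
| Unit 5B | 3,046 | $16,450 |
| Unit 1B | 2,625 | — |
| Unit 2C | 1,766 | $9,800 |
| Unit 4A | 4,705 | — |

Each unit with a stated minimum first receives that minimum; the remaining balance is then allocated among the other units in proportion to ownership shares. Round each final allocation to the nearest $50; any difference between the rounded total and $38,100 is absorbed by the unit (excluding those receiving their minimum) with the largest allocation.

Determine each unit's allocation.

Unit 5B: $16,450 | Unit 1B: $4,250 | Unit 2C: $9,800 | Unit 4A: $7,600

Guaranteed amounts: Unit 5B $16,450; Unit 2C $9,800. Remaining pool $11,850.
Remaining pool split over remaining ownership shares 7,330: Unit 1B 4,243.69 → $4,250; Unit 4A 7,606.31 → $7,600.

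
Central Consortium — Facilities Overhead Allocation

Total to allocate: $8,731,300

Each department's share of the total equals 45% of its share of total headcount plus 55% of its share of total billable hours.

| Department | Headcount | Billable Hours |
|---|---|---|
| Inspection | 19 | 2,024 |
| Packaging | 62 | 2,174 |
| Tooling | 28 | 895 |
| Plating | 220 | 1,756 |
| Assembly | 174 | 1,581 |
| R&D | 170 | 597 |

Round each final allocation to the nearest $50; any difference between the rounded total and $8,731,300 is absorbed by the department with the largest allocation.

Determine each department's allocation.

Headcount total 673; billable hours total 9,027.
Composite weights (45% headcount + 55% billable hours): Inspection 0.1360; Packaging 0.1739; Tooling 0.0733; Plating 0.2541; Assembly 0.2127; R&D 0.1500.
Pro-rata amounts: Inspection 1,187,659.73; Packaging 1,518,498.34; Tooling 639,593.85; Plating 2,218,559.30; Assembly 1,856,906.60; R&D 1,310,082.18.
At nearest $50: Inspection $1,187,650; Packaging $1,518,500; Tooling $639,600; Plating $2,218,550; Assembly $1,856,900; R&D $1,310,100. Sum = $8,731,300.
Sum already equals the total — no adjustment.

Inspection: $1,187,650 · Packaging: $1,518,500 · Tooling: $639,600 · Plating: $2,218,550 · Assembly: $1,856,900 · R&D: $1,310,100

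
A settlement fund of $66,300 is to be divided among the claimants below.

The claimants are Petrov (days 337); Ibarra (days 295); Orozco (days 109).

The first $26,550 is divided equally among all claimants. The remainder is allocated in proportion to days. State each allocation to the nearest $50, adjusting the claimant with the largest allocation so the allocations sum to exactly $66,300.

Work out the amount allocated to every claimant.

Equal tier: $26,550 ÷ 3 = $8,850 apiece.
Remainder $39,750 by days (total 741): Petrov 18,077.94 → $18,100; Ibarra 15,824.90 → $15,800; Orozco 5,847.17 → $5,850.
Totals: Petrov $8,850 + $18,100 = $26,950; Ibarra $8,850 + $15,800 = $24,650; Orozco $8,850 + $5,850 = $14,700.

Petrov: $26,950; Ibarra: $24,650; Orozco: $14,700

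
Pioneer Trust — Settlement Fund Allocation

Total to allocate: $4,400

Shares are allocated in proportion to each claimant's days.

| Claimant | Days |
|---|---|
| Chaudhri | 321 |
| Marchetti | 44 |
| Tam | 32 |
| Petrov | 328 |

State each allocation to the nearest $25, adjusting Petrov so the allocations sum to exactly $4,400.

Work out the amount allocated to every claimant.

Chaudhri: $1,950; Marchetti: $275; Tam: $200; Petrov: $1,975

Sum of days: 725.
Proportional shares: Chaudhri 321/725 × $4,400 = 1,948.14; Marchetti 44/725 × $4,400 = 267.03; Tam 32/725 × $4,400 = 194.21; Petrov 328/725 × $4,400 = 1,990.62.
After rounding ($25): Chaudhri $1,950; Marchetti $275; Tam $200; Petrov $2,000. Sum = $4,425.
Difference $4,400 − $4,425 = −$25 applied to Petrov: Petrov becomes $1,975.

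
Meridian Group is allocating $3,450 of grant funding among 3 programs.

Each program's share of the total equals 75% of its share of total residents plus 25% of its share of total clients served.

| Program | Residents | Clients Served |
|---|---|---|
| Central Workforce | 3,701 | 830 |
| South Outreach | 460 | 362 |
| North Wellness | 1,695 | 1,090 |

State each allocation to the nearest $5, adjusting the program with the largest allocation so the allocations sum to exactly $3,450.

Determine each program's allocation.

Totals — residents 5,856, clients served 2,282.
Blended shares (75% residents + 25% clients served): Central Workforce 0.5649; South Outreach 0.0986; North Wellness 0.3365.
Pro-rata amounts: Central Workforce 1,949.01; South Outreach 340.07; North Wellness 1,160.92.
At nearest $5: Central Workforce $1,950; South Outreach $340; North Wellness $1,160. Sum = $3,450.
No rounding difference to absorb.

Central Workforce: $1,950 | South Outreach: $340 | North Wellness: $1,160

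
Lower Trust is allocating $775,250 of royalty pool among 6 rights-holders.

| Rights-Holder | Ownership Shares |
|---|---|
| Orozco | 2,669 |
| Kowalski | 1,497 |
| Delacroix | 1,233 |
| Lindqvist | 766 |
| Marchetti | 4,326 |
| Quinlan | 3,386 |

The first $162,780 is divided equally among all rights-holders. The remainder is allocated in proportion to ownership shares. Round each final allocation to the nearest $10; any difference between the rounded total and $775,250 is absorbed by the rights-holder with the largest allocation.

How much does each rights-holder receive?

$162,780 shared equally gives $27,130 per rights-holder.
Remainder $612,470 by ownership shares (total 13,877): Orozco 117,797.97 → $117,800; Kowalski 66,071.02 → $66,070; Delacroix 54,419.22 → $54,420; Lindqvist 33,807.88 → $33,810; Marchetti 190,930.69 → $190,930; Quinlan 149,443.21 → $149,440.
Totals: Orozco $27,130 + $117,800 = $144,930; Kowalski $27,130 + $66,070 = $93,200; Delacroix $27,130 + $54,420 = $81,550; Lindqvist $27,130 + $33,810 = $60,940; Marchetti $27,130 + $190,930 = $218,060; Quinlan $27,130 + $149,440 = $176,570.

Orozco: $144,930 · Kowalski: $93,200 · Delacroix: $81,550 · Lindqvist: $60,940 · Marchetti: $218,060 · Quinlan: $176,570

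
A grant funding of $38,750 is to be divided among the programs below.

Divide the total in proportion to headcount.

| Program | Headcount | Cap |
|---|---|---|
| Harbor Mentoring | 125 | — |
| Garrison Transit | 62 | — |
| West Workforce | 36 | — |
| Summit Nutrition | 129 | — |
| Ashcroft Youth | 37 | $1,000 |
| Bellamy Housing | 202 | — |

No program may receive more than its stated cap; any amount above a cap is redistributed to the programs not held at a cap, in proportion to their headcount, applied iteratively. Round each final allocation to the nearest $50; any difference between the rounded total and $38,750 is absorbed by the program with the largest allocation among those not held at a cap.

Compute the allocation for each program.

Total headcount = 591.
Pro-rata shares before constraints: Harbor Mentoring 8,195.85; Garrison Transit 4,065.14; West Workforce 2,360.41; Summit Nutrition 8,458.12; Ashcroft Youth 2,425.97; Bellamy Housing 13,244.50.
Held at cap: Ashcroft Youth ($1,000); balance $37,750 reallocated over remaining headcount 554.
Shares after redistribution: Harbor Mentoring 8,517.60 → $8,500; Garrison Transit 4,224.73 → $4,200; West Workforce 2,453.07 → $2,450; Summit Nutrition 8,790.16 → $8,800; Bellamy Housing 13,764.44 → $13,750.
Rounding difference +$50 applied to Bellamy Housing → $13,800.

Harbor Mentoring: $8,500; Garrison Transit: $4,200; West Workforce: $2,450; Summit Nutrition: $8,800; Ashcroft Youth: $1,000; Bellamy Housing: $13,800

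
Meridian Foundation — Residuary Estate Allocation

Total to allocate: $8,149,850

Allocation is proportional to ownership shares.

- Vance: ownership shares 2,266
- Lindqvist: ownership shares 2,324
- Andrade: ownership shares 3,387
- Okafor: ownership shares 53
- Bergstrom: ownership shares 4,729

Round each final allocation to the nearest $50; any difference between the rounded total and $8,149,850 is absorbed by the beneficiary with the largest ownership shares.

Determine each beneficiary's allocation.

Combined ownership shares = 12,759.
Pro-rata amounts: Vance 2,266/12,759 × $8,149,850 = 1,447,414.38; Lindqvist 2,324/12,759 × $8,149,850 = 1,484,462.06; Andrade 3,387/12,759 × $8,149,850 = 2,163,456.54; Okafor 53/12,759 × $8,149,850 = 33,853.91; Bergstrom 4,729/12,759 × $8,149,850 = 3,020,663.11.
Rounded to nearest $50: Vance $1,447,400; Lindqvist $1,484,450; Andrade $2,163,450; Okafor $33,850; Bergstrom $3,020,650. Sum = $8,149,800.
Difference $8,149,850 − $8,149,800 = +$50 applied to largest ownership shares (Bergstrom): Bergstrom becomes $3,020,700.

Vance: $1,447,400; Lindqvist: $1,484,450; Andrade: $2,163,450; Okafor: $33,850; Bergstrom: $3,020,700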